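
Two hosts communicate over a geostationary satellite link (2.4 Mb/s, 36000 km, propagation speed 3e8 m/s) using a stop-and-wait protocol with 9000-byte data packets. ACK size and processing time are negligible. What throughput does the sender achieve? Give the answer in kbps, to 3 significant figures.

267 kbps

t_tx = L/R = 72000/2400000 = 0.03 s.
t_prop = 36000000/300000000 = 0.12 s; RTT = 0.24 s.
Cycle = t_tx + RTT = 0.27 s.
Throughput = L / cycle = 72000 / 0.27 = 267 kbps.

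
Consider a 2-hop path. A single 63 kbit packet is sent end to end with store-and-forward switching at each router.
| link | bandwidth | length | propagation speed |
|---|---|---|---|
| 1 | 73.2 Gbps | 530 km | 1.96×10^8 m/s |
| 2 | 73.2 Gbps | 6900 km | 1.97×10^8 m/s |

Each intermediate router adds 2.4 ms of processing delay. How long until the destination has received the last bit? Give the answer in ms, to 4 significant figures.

L = 63000 bits.
Transmission delay per hop = L/R = 63000/73200000000 = 0.000860656 ms; 2 hops → 0.00172131 ms.
Propagation delays (d/s per hop): 2.70408, 35.0254 ms; sum = 37.7295 ms.
Processing at 1 router(s): 1 × 2.4 ms = 2.4 ms.
End-to-end = 40.13 ms.

40.13 ms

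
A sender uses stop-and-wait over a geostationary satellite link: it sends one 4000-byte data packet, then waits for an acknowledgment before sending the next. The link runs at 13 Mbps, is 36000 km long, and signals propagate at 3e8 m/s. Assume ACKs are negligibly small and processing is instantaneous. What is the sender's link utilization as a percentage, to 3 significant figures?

1.02 %

t_tx = L/R = 32000/13000000 = 0.00246154 s.
t_prop = 36000000/300000000 = 0.12 s; RTT = 0.24 s.
Cycle = t_tx + RTT = 0.242462 s.
Utilization = t_tx / cycle = 0.00246154/0.242462 = 1.02 %.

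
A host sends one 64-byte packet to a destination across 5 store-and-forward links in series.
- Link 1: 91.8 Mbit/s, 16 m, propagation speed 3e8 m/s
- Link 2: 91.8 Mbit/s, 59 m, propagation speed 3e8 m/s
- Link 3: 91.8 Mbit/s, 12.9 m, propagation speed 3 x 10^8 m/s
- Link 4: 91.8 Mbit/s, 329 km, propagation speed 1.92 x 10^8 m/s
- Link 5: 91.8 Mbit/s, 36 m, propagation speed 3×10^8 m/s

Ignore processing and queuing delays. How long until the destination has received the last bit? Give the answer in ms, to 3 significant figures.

1.74 ms

L = 64 × 8 = 512 bits.
Transmission delay per hop = L/R = 512/91800000 = 0.00557734 ms; 5 hops → 0.0278867 ms.
Propagation delays (d/s per hop): 5.33333e-05, 0.000196667, 4.3e-05, 1.71354, 0.00012 ms; sum = 1.71395 ms.
End-to-end = 1.74 ms.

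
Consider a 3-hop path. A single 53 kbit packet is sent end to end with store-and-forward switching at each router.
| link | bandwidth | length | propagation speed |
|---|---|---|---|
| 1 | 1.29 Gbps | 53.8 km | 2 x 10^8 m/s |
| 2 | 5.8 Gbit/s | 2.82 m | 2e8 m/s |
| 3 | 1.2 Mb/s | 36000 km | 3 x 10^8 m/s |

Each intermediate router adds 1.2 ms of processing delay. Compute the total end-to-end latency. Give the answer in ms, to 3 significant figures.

L = 53000 bits.
Transmission delays (L/R per hop): 0.0410853, 0.00913793, 44.1667 ms; sum = 44.2169 ms.
Propagation delays (d/s per hop): 0.269, 1.41e-05, 120 ms; sum = 120.269 ms.
Processing at 2 router(s): 2 × 1.2 ms = 2.4 ms.
End-to-end = 167 ms.

167 ms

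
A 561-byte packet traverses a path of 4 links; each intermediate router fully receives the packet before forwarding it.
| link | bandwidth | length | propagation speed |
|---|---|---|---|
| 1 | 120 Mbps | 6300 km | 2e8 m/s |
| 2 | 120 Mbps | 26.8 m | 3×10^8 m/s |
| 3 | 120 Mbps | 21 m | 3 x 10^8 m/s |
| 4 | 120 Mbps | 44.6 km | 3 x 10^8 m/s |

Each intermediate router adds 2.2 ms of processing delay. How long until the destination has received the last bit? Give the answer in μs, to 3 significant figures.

L = 561 × 8 = 4488 bits.
Transmission delay per hop = L/R = 4488/120000000 = 37.4 μs; 4 hops → 149.6 μs.
Propagation delays (d/s per hop): 31500, 0.0893333, 0.07, 148.667 μs; sum = 31648.8 μs.
Processing at 3 router(s): 3 × 2.2 ms = 6600 μs.
End-to-end = 38400 μs.

38400 μs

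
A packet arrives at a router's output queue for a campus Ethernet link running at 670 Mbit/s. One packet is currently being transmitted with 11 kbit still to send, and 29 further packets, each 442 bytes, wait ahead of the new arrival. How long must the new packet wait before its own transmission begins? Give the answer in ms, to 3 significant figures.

0.169 ms

Each queued packet: L/R = 3536/670000000 = 0.00527761 ms.
29 queued → 0.153051 ms.
Plus remaining 11000 bits of current packet: 0.0164179 ms.
Queuing delay = 0.169 ms.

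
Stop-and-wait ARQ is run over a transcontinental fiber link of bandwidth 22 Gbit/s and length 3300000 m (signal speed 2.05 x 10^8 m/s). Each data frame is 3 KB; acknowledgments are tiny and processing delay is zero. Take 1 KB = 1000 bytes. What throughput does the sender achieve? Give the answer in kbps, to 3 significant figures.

745 kbps

t_tx = L/R = 24000/22000000000 = 1.09091e-06 s.
t_prop = 3300000/2.05e+08 = 0.0160976 s; RTT = 0.0321951 s.
Cycle = t_tx + RTT = 0.0321962 s.
Throughput = L / cycle = 24000 / 0.0321962 = 745 kbps.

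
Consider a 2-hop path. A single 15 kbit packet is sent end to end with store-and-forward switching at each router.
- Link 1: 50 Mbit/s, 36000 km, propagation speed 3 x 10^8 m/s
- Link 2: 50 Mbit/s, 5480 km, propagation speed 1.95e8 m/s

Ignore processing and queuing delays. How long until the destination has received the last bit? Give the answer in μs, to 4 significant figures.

L = 15000 bits.
Transmission delay per hop = L/R = 15000/50000000 = 300 μs; 2 hops → 600 μs.
Propagation delays (d/s per hop): 120000, 28102.6 μs; sum = 148103 μs.
End-to-end = 148700 μs.

148700 μs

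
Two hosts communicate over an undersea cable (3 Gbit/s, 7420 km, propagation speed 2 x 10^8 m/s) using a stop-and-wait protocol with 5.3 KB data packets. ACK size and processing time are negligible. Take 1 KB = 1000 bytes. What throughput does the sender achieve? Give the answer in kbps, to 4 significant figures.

571.3 kbps

t_tx = L/R = 42400/3000000000 = 1.41333e-05 s.
t_prop = 7420000/200000000 = 0.0371 s; RTT = 0.0742 s.
Cycle = t_tx + RTT = 0.0742141 s.
Throughput = L / cycle = 42400 / 0.0742141 = 571.3 kbps.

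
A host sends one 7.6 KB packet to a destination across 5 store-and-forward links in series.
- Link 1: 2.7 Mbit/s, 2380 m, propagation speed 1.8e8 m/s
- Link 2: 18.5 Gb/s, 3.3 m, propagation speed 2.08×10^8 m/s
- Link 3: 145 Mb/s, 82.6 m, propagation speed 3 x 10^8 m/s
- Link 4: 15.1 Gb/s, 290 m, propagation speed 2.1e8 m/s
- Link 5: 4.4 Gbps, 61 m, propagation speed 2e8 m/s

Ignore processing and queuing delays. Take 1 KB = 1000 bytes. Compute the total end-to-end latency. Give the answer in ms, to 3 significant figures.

L = 60800 bits.
Transmission delays (L/R per hop): 22.5185, 0.00328649, 0.41931, 0.00402649, 0.0138182 ms; sum = 22.959 ms.
Propagation delays (d/s per hop): 0.0132222, 1.58654e-05, 0.000275333, 0.00138095, 0.000305 ms; sum = 0.0151994 ms.
End-to-end = 23.0 ms.

23.0 ms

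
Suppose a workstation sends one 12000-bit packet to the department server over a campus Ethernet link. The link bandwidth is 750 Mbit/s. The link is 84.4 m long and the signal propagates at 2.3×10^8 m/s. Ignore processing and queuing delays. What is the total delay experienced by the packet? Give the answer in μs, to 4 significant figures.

16.37 μs

Transmission delay = L/R = 12000 / 750000000 = 16 μs.
Propagation delay = d/s = 84.4 m / 2.3e+08 m/s = 0.366957 μs.
Total = 16.37 μs.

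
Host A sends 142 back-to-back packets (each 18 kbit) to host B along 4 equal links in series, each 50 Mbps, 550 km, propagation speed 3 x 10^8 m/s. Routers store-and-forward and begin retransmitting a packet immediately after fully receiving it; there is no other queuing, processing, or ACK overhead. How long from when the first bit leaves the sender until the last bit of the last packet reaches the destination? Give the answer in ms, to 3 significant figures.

59.5 ms

Per-hop transmission t_tx = L/R = 18000/50000000 = 0.36 ms.
Per-hop propagation t_prop = 550000/300000000 = 1.83333 ms.
Pipeline fill: first packet needs 4·t_tx to clear all hops; remaining 141 packets each add one t_tx.
Total = (4+142-1)·t_tx + 4·t_prop = 145·0.36 + 4·1.83333 = 59.5 ms.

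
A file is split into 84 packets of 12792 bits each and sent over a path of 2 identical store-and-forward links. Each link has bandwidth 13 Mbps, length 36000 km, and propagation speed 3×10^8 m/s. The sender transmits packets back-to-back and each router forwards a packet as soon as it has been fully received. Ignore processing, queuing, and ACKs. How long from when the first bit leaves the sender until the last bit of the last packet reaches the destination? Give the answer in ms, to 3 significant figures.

Per-hop transmission t_tx = L/R = 12792/13000000 = 0.984 ms.
Per-hop propagation t_prop = 36000000/300000000 = 120 ms.
Pipeline fill: first packet needs 2·t_tx to clear all hops; remaining 83 packets each add one t_tx.
Total = (2+84-1)·t_tx + 2·t_prop = 85·0.984 + 2·120 = 324 ms.

324 ms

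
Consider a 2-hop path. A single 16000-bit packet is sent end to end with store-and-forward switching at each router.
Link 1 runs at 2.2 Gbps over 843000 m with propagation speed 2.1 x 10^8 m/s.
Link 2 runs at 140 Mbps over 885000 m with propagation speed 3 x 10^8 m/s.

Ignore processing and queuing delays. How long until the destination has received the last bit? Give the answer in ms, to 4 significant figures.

7.086 ms

Transmission delays (L/R per hop): 0.00727273, 0.114286 ms; sum = 0.121558 ms.
Propagation delays (d/s per hop): 4.01429, 2.95 ms; sum = 6.96429 ms.
End-to-end = 7.086 ms.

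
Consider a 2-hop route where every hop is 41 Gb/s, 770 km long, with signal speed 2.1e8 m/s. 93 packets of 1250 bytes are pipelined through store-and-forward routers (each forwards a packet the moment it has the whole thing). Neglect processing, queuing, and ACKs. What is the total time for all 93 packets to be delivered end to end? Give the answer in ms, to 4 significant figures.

Per-hop transmission t_tx = L/R = 10000/41000000000 = 0.000243902 ms.
Per-hop propagation t_prop = 770000/210000000 = 3.66667 ms.
Pipeline fill: first packet needs 2·t_tx to clear all hops; remaining 92 packets each add one t_tx.
Total = (2+93-1)·t_tx + 2·t_prop = 94·0.000243902 + 2·3.66667 = 7.356 ms.

7.356 ms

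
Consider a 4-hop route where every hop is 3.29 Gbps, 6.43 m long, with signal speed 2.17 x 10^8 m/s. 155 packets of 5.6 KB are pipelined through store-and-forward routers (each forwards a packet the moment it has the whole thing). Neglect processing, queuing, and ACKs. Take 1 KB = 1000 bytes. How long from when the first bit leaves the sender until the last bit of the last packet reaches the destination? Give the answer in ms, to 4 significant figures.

2.152 ms

Per-hop transmission t_tx = L/R = 44800/3290000000 = 0.013617 ms.
Per-hop propagation t_prop = 6.43/217000000 = 2.96313e-05 ms.
Pipeline fill: first packet needs 4·t_tx to clear all hops; remaining 154 packets each add one t_tx.
Total = (4+155-1)·t_tx + 4·t_prop = 158·0.013617 + 4·2.96313e-05 = 2.152 ms.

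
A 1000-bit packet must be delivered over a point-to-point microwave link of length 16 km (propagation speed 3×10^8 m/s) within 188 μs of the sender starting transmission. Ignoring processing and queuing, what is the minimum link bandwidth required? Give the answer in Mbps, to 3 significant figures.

Propagation delay = 16000 / 300000000 = 53.3333 μs.
Transmission budget = 188 − 53.3333 = 134.667 μs.
R ≥ L / t_tx = 1000 bits / 0.000134667 s = 7.43 Mbps.

7.43 Mbps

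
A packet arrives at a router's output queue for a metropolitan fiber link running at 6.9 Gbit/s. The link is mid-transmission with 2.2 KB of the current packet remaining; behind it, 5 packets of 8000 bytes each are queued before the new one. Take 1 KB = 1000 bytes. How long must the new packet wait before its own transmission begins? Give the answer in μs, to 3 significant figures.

Each queued packet: L/R = 64000/6900000000 = 9.27536 μs.
5 queued → 46.3768 μs.
Plus remaining 17600 bits of current packet: 2.55072 μs.
Queuing delay = 48.9 μs.

48.9 μs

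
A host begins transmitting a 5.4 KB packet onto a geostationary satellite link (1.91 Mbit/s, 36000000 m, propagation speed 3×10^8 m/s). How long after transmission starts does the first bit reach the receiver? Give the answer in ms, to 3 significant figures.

120 ms

First bit experiences only propagation delay: d/s = 36000000/300000000 = 120 ms.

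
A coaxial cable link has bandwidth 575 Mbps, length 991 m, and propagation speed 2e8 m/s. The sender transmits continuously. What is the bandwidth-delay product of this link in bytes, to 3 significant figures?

Propagation delay = 991 / 200000000 = 4.955e-06 s.
BDP = R × t_prop = 575000000 × 4.955e-06 = 2849.13 bits.
In bytes: 2849.13/8 = 356 bytes.

356 bytes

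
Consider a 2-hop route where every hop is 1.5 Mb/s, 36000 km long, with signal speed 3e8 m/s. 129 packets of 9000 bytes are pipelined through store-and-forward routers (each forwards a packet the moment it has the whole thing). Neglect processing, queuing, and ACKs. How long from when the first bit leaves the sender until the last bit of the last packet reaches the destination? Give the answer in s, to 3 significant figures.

6.48 s

Per-hop transmission t_tx = L/R = 72000/1500000 = 0.048 s.
Per-hop propagation t_prop = 36000000/300000000 = 0.12 s.
Pipeline fill: first packet needs 2·t_tx to clear all hops; remaining 128 packets each add one t_tx.
Total = (2+129-1)·t_tx + 2·t_prop = 130·0.048 + 2·0.12 = 6.48 s.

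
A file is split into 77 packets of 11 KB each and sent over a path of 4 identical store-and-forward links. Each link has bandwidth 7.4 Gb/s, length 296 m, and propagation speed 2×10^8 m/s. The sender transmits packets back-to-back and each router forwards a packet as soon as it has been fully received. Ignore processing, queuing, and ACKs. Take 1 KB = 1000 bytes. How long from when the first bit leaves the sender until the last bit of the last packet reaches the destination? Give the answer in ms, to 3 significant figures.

0.957 ms

Per-hop transmission t_tx = L/R = 88000/7400000000 = 0.0118919 ms.
Per-hop propagation t_prop = 296/200000000 = 0.00148 ms.
Pipeline fill: first packet needs 4·t_tx to clear all hops; remaining 76 packets each add one t_tx.
Total = (4+77-1)·t_tx + 4·t_prop = 80·0.0118919 + 4·0.00148 = 0.957 ms.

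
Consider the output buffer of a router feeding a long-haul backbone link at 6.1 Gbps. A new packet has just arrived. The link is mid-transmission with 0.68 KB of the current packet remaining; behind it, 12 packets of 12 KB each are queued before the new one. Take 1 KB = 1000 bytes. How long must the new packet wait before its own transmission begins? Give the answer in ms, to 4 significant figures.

0.1897 ms

Each queued packet: L/R = 96000/6100000000 = 0.0157377 ms.
12 queued → 0.188852 ms.
Plus remaining 5440 bits of current packet: 0.000891803 ms.
Queuing delay = 0.1897 ms.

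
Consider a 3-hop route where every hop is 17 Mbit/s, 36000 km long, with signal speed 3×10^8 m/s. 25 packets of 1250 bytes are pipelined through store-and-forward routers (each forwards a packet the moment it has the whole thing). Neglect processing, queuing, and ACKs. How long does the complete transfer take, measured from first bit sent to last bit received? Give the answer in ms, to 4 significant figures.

375.9 ms

Per-hop transmission t_tx = L/R = 10000/17000000 = 0.588235 ms.
Per-hop propagation t_prop = 36000000/300000000 = 120 ms.
Pipeline fill: first packet needs 3·t_tx to clear all hops; remaining 24 packets each add one t_tx.
Total = (3+25-1)·t_tx + 3·t_prop = 27·0.588235 + 3·120 = 375.9 ms.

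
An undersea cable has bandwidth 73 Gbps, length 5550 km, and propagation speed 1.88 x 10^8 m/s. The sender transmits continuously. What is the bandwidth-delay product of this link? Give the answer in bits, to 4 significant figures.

Propagation delay = 5550000 / 188000000 = 0.0295213 s.
BDP = R × t_prop = 73000000000 × 0.0295213 = 2155050000 bits.

2155000000 bits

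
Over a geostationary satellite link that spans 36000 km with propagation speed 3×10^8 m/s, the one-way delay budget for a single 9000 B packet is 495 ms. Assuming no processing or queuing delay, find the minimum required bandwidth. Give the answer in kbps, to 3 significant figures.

L = 72000 bits.
Propagation delay = 36000000 / 300000000 = 120 ms.
Transmission budget = 495 − 120 = 375 ms.
R ≥ L / t_tx = 72000 bits / 0.375 s = 192 kbps.

192 kbps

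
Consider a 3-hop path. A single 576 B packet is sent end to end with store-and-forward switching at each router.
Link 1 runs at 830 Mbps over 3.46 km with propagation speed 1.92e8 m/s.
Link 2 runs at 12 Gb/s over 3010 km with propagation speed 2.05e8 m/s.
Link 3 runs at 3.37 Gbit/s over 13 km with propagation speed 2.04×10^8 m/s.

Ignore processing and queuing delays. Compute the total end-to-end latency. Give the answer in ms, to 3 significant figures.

14.8 ms

L = 576 × 8 = 4608 bits.
Transmission delays (L/R per hop): 0.00555181, 0.000384, 0.00136736 ms; sum = 0.00730317 ms.
Propagation delays (d/s per hop): 0.0180208, 14.6829, 0.0637255 ms; sum = 14.7647 ms.
End-to-end = 14.8 ms.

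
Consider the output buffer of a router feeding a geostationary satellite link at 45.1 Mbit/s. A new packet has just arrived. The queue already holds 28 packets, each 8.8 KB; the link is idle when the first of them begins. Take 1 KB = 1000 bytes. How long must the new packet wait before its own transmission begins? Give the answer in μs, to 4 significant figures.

Each queued packet: L/R = 70400/45100000 = 1560.98 μs.
28 queued → 43707.3 μs.
Queuing delay = 43710 μs.

43710 μs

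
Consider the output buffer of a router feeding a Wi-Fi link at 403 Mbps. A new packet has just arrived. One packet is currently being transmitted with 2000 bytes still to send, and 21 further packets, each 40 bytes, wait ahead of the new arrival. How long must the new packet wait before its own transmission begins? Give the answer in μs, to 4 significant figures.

56.38 μs

Each queued packet: L/R = 320/403000000 = 0.794045 μs.
21 queued → 16.6749 μs.
Plus remaining 16000 bits of current packet: 39.7022 μs.
Queuing delay = 56.38 μs.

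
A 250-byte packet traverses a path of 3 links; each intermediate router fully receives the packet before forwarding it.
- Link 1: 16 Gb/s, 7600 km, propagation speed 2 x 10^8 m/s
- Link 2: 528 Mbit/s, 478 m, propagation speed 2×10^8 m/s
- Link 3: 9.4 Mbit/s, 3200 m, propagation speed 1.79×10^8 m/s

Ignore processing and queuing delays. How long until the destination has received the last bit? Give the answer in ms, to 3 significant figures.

L = 250 × 8 = 2000 bits.
Transmission delays (L/R per hop): 0.000125, 0.00378788, 0.212766 ms; sum = 0.216679 ms.
Propagation delays (d/s per hop): 38, 0.00239, 0.0178771 ms; sum = 38.0203 ms.
End-to-end = 38.2 ms.

38.2 ms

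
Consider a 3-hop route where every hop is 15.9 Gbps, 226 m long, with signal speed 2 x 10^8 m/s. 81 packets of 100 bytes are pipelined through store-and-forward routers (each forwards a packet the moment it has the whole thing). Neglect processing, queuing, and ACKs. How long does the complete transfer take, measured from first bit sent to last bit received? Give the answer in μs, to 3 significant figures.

Per-hop transmission t_tx = L/R = 800/15900000000 = 0.0503145 μs.
Per-hop propagation t_prop = 226/200000000 = 1.13 μs.
Pipeline fill: first packet needs 3·t_tx to clear all hops; remaining 80 packets each add one t_tx.
Total = (3+81-1)·t_tx + 3·t_prop = 83·0.0503145 + 3·1.13 = 7.57 μs.

7.57 μs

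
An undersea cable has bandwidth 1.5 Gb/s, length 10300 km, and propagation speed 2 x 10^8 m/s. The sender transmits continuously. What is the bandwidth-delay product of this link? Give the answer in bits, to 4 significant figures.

77250000 bits

Propagation delay = 10300000 / 200000000 = 0.0515 s.
BDP = R × t_prop = 1500000000 × 0.0515 = 77250000 bits.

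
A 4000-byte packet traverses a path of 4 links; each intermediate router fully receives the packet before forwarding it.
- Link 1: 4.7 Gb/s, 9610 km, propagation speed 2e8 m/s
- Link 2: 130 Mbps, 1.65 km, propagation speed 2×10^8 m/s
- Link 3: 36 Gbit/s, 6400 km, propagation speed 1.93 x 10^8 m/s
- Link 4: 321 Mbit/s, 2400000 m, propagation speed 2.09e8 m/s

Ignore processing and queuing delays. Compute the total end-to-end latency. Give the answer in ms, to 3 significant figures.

L = 4000 × 8 = 32000 bits.
Transmission delays (L/R per hop): 0.00680851, 0.246154, 0.000888889, 0.0996885 ms; sum = 0.35354 ms.
Propagation delays (d/s per hop): 48.05, 0.00825, 33.1606, 11.4833 ms; sum = 92.7021 ms.
End-to-end = 93.1 ms.

93.1 ms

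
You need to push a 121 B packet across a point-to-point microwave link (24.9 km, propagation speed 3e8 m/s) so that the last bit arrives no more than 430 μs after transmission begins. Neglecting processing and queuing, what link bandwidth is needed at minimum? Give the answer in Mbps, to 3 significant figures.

L = 968 bits.
Propagation delay = 24900 / 300000000 = 83 μs.
Transmission budget = 430 − 83 = 347 μs.
R ≥ L / t_tx = 968 bits / 0.000347 s = 2.79 Mbps.

2.79 Mbps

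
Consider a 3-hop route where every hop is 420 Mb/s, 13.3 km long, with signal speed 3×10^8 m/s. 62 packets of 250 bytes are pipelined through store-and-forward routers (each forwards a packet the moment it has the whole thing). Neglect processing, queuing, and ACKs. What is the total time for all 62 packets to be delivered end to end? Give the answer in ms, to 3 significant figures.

0.438 ms

Per-hop transmission t_tx = L/R = 2000/420000000 = 0.0047619 ms.
Per-hop propagation t_prop = 13300/300000000 = 0.0443333 ms.
Pipeline fill: first packet needs 3·t_tx to clear all hops; remaining 61 packets each add one t_tx.
Total = (3+62-1)·t_tx + 3·t_prop = 64·0.0047619 + 3·0.0443333 = 0.438 ms.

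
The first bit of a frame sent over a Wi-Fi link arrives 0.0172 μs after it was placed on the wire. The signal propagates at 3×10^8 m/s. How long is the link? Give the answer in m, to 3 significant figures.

d = s × t_prop = 300000000 × 1.72e-08 = 5.16 m.

5.16 m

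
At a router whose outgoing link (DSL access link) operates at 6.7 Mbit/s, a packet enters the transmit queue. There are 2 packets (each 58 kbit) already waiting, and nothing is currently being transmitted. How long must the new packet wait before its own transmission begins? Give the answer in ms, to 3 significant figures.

Each queued packet: L/R = 58000/6700000 = 8.65672 ms.
2 queued → 17.3134 ms.
Queuing delay = 17.3 ms.

17.3 ms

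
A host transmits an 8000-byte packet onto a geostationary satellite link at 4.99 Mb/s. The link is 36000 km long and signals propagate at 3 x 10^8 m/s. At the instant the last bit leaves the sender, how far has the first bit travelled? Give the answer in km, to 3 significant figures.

3850 km

t_tx = L/R = 64000/4990000 = 0.0128257 s.
Distance = s × t_tx = 300000000 × 0.0128257 = 3850 km.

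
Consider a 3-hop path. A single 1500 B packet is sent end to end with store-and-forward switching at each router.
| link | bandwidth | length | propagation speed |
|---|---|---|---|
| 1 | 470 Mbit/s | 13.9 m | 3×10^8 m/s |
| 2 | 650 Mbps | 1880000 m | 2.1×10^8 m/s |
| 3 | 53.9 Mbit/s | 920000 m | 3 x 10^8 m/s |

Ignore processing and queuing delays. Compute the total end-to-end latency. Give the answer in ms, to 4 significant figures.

12.29 ms

L = 1500 × 8 = 12000 bits.
Transmission delays (L/R per hop): 0.0255319, 0.0184615, 0.222635 ms; sum = 0.266628 ms.
Propagation delays (d/s per hop): 4.63333e-05, 8.95238, 3.06667 ms; sum = 12.0191 ms.
End-to-end = 12.29 ms.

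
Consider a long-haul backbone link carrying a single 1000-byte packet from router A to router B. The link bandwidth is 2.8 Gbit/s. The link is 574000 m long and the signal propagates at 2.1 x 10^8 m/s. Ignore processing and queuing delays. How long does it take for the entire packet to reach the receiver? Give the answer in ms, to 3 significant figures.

2.74 ms

L = 1000 × 8 = 8000 bits.
Transmission delay = L/R = 8000 / 2800000000 = 0.00285714 ms.
Propagation delay = d/s = 574000 m / 210000000 m/s = 2.73333 ms.
Total = 2.74 ms.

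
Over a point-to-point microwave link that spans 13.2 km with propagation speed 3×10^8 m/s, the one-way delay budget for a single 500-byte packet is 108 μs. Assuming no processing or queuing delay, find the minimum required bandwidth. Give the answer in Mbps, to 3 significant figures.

62.5 Mbps

L = 4000 bits.
Propagation delay = 13200 / 300000000 = 44 μs.
Transmission budget = 108 − 44 = 64 μs.
R ≥ L / t_tx = 4000 bits / 6.4e-05 s = 62.5 Mbps.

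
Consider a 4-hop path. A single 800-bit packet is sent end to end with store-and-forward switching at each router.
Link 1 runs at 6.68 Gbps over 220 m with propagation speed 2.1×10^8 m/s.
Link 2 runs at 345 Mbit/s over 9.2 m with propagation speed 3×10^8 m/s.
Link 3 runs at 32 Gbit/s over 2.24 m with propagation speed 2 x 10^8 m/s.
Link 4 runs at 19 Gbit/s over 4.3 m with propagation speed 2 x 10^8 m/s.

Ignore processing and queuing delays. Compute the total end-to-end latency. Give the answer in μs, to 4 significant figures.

3.617 μs

Transmission delays (L/R per hop): 0.11976, 2.31884, 0.025, 0.0421053 μs; sum = 2.50571 μs.
Propagation delays (d/s per hop): 1.04762, 0.0306667, 0.0112, 0.0215 μs; sum = 1.11099 μs.
End-to-end = 3.617 μs.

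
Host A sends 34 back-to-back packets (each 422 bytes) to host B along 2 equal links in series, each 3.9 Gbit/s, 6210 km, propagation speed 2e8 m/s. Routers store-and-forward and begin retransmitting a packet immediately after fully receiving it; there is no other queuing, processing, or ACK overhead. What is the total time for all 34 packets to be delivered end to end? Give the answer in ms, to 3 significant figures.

62.1 ms

Per-hop transmission t_tx = L/R = 3376/3900000000 = 0.000865641 ms.
Per-hop propagation t_prop = 6210000/200000000 = 31.05 ms.
Pipeline fill: first packet needs 2·t_tx to clear all hops; remaining 33 packets each add one t_tx.
Total = (2+34-1)·t_tx + 2·t_prop = 35·0.000865641 + 2·31.05 = 62.1 ms.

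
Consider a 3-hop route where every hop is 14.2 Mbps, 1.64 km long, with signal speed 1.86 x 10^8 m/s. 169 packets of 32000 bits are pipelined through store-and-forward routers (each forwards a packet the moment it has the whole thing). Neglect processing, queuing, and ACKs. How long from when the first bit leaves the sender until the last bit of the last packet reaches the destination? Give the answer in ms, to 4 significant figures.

385.4 ms

Per-hop transmission t_tx = L/R = 32000/14200000 = 2.25352 ms.
Per-hop propagation t_prop = 1640/186000000 = 0.0088172 ms.
Pipeline fill: first packet needs 3·t_tx to clear all hops; remaining 168 packets each add one t_tx.
Total = (3+169-1)·t_tx + 3·t_prop = 171·2.25352 + 3·0.0088172 = 385.4 ms.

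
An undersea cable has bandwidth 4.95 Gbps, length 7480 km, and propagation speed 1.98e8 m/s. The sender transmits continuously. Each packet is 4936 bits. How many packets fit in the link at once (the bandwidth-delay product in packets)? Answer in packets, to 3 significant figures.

Propagation delay = 7480000 / 198000000 = 0.0377778 s.
BDP = R × t_prop = 4950000000 × 0.0377778 = 187000000 bits.
In packets of 4936 bits: 37900 packets.

37900 packets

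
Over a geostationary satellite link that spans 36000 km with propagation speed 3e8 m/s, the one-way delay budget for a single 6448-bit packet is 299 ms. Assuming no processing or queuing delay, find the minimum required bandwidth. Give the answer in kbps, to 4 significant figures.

36.02 kbps

Propagation delay = 36000000 / 300000000 = 120 ms.
Transmission budget = 299 − 120 = 179 ms.
R ≥ L / t_tx = 6448 bits / 0.179 s = 36.02 kbps.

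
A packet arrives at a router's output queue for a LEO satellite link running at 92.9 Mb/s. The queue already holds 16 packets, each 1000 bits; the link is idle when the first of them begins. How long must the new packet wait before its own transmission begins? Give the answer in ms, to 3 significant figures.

0.172 ms

Each queued packet: L/R = 1000/92900000 = 0.0107643 ms.
16 queued → 0.172228 ms.
Queuing delay = 0.172 ms.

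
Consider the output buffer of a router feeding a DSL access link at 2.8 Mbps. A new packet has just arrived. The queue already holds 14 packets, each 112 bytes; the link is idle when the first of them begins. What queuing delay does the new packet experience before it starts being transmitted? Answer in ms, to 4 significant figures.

4.480 ms

Each queued packet: L/R = 896/2800000 = 0.32 ms.
14 queued → 4.48 ms.
Queuing delay = 4.480 ms.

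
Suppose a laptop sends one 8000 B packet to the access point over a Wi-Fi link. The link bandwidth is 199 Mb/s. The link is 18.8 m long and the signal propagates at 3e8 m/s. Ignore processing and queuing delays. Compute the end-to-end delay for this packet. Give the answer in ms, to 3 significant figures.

0.322 ms

L = 8000 × 8 = 64000 bits.
Transmission delay = L/R = 64000 / 199000000 = 0.321608 ms.
Propagation delay = d/s = 18.8 m / 300000000 m/s = 6.26667e-05 ms.
Total = 0.322 ms.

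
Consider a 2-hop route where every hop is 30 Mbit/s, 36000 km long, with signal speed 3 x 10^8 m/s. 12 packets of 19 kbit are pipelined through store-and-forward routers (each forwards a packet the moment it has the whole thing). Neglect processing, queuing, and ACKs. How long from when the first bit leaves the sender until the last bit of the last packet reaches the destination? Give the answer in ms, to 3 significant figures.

248 ms

Per-hop transmission t_tx = L/R = 19000/30000000 = 0.633333 ms.
Per-hop propagation t_prop = 36000000/300000000 = 120 ms.
Pipeline fill: first packet needs 2·t_tx to clear all hops; remaining 11 packets each add one t_tx.
Total = (2+12-1)·t_tx + 2·t_prop = 13·0.633333 + 2·120 = 248 ms.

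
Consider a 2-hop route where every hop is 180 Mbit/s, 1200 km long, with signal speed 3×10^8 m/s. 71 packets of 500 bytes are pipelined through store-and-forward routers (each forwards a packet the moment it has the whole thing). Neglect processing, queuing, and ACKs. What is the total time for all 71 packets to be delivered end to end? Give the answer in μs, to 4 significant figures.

Per-hop transmission t_tx = L/R = 4000/180000000 = 22.2222 μs.
Per-hop propagation t_prop = 1200000/300000000 = 4000 μs.
Pipeline fill: first packet needs 2·t_tx to clear all hops; remaining 70 packets each add one t_tx.
Total = (2+71-1)·t_tx + 2·t_prop = 72·22.2222 + 2·4000 = 9600 μs.

9600 μs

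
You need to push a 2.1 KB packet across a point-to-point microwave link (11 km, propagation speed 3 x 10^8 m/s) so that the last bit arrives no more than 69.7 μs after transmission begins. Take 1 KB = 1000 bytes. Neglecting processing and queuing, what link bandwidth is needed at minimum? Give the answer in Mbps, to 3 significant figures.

509 Mbps

L = 16800 bits.
Propagation delay = 11000 / 300000000 = 36.6667 μs.
Transmission budget = 69.7 − 36.6667 = 33.0333 μs.
R ≥ L / t_tx = 16800 bits / 3.30333e-05 s = 509 Mbps.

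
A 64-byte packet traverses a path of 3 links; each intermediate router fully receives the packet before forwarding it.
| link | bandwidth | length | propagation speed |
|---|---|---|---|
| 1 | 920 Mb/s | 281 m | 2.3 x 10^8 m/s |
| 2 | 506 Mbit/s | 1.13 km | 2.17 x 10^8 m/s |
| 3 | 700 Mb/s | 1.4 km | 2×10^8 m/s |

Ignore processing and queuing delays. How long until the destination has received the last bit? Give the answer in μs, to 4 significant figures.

15.73 μs

L = 64 × 8 = 512 bits.
Transmission delays (L/R per hop): 0.556522, 1.01186, 0.731429 μs; sum = 2.29981 μs.
Propagation delays (d/s per hop): 1.22174, 5.20737, 7 μs; sum = 13.4291 μs.
End-to-end = 15.73 μs.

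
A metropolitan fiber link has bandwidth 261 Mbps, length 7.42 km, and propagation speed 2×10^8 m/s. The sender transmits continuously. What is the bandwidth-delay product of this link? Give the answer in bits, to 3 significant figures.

Propagation delay = 7420 / 200000000 = 3.71e-05 s.
BDP = R × t_prop = 261000000 × 3.71e-05 = 9683.1 bits.

9680 bits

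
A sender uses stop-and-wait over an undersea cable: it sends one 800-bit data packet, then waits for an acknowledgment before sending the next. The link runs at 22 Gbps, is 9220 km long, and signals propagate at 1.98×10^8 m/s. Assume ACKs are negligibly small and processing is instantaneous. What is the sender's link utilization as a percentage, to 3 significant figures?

0.0000390 %

t_tx = L/R = 800/22000000000 = 3.63636e-08 s.
t_prop = 9220000/198000000 = 0.0465657 s; RTT = 0.0931313 s.
Cycle = t_tx + RTT = 0.0931313 s.
Utilization = t_tx / cycle = 3.63636e-08/0.0931313 = 0.0000390 %.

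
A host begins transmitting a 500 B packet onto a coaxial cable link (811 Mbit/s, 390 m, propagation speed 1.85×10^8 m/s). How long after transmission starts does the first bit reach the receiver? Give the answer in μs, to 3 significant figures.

2.11 μs

First bit experiences only propagation delay: d/s = 390/185000000 = 2.11 μs.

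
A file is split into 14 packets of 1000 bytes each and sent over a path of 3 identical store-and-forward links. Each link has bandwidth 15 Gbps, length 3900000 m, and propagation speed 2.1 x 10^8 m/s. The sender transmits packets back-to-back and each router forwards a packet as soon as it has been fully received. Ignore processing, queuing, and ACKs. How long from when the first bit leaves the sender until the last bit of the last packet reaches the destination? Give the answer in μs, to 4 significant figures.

55720 μs

Per-hop transmission t_tx = L/R = 8000/15000000000 = 0.533333 μs.
Per-hop propagation t_prop = 3900000/210000000 = 18571.4 μs.
Pipeline fill: first packet needs 3·t_tx to clear all hops; remaining 13 packets each add one t_tx.
Total = (3+14-1)·t_tx + 3·t_prop = 16·0.533333 + 3·18571.4 = 55720 μs.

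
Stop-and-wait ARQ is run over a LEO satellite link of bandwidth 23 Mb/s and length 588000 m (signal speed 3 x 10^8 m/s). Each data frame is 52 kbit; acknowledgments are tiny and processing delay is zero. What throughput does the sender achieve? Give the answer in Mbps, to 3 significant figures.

t_tx = L/R = 52000/23000000 = 0.00226087 s.
t_prop = 588000/300000000 = 0.00196 s; RTT = 0.00392 s.
Cycle = t_tx + RTT = 0.00618087 s.
Throughput = L / cycle = 52000 / 0.00618087 = 8.41 Mbps.

8.41 Mbps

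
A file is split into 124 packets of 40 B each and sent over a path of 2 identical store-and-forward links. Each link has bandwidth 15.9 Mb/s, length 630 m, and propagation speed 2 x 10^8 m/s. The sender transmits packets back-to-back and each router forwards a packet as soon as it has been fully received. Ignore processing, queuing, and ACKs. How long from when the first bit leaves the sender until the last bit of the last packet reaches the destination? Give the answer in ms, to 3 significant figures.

2.52 ms

Per-hop transmission t_tx = L/R = 320/15900000 = 0.0201258 ms.
Per-hop propagation t_prop = 630/200000000 = 0.00315 ms.
Pipeline fill: first packet needs 2·t_tx to clear all hops; remaining 123 packets each add one t_tx.
Total = (2+124-1)·t_tx + 2·t_prop = 125·0.0201258 + 2·0.00315 = 2.52 ms.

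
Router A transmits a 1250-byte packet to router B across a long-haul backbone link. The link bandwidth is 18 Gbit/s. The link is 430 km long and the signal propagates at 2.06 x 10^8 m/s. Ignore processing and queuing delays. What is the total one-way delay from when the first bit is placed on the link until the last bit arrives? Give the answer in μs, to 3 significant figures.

2090 μs

L = 1250 × 8 = 10000 bits.
Transmission delay = L/R = 10000 / 18000000000 = 0.555556 μs.
Propagation delay = d/s = 430000 m / 206000000 m/s = 2087.38 μs.
Total = 2090 μs.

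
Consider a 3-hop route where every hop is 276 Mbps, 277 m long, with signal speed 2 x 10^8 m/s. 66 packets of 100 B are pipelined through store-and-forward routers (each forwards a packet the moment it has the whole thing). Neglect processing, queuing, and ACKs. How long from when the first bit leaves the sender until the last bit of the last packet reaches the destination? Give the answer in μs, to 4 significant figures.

201.3 μs

Per-hop transmission t_tx = L/R = 800/276000000 = 2.89855 μs.
Per-hop propagation t_prop = 277/200000000 = 1.385 μs.
Pipeline fill: first packet needs 3·t_tx to clear all hops; remaining 65 packets each add one t_tx.
Total = (3+66-1)·t_tx + 3·t_prop = 68·2.89855 + 3·1.385 = 201.3 μs.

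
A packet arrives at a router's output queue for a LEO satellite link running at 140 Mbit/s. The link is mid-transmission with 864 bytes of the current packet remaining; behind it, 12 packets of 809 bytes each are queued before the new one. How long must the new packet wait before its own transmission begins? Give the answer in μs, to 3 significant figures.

604 μs

Each queued packet: L/R = 6472/140000000 = 46.2286 μs.
12 queued → 554.743 μs.
Plus remaining 6912 bits of current packet: 49.3714 μs.
Queuing delay = 604 μs.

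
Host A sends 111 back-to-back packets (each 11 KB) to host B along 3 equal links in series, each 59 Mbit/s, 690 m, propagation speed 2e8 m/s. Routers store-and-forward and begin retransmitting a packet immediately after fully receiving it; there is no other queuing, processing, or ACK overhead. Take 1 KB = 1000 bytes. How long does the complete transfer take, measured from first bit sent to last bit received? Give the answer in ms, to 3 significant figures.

Per-hop transmission t_tx = L/R = 88000/59000000 = 1.49153 ms.
Per-hop propagation t_prop = 690/200000000 = 0.00345 ms.
Pipeline fill: first packet needs 3·t_tx to clear all hops; remaining 110 packets each add one t_tx.
Total = (3+111-1)·t_tx + 3·t_prop = 113·1.49153 + 3·0.00345 = 169 ms.

169 ms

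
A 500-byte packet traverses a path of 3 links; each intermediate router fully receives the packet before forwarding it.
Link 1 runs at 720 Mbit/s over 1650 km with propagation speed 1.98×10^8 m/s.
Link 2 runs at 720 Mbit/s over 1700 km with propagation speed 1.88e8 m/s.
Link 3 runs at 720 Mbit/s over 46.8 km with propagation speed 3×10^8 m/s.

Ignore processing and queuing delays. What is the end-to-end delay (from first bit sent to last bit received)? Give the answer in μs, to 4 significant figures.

L = 500 × 8 = 4000 bits.
Transmission delay per hop = L/R = 4000/720000000 = 5.55556 μs; 3 hops → 16.6667 μs.
Propagation delays (d/s per hop): 8333.33, 9042.55, 156 μs; sum = 17531.9 μs.
End-to-end = 17550 μs.

17550 μs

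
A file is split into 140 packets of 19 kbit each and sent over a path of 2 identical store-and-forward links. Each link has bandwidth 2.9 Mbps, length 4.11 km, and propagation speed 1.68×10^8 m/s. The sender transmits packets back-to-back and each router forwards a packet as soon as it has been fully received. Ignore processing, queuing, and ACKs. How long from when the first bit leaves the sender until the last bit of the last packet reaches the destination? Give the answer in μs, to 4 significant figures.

923800 μs

Per-hop transmission t_tx = L/R = 19000/2900000 = 6551.72 μs.
Per-hop propagation t_prop = 4110/168000000 = 24.4643 μs.
Pipeline fill: first packet needs 2·t_tx to clear all hops; remaining 139 packets each add one t_tx.
Total = (2+140-1)·t_tx + 2·t_prop = 141·6551.72 + 2·24.4643 = 923800 μs.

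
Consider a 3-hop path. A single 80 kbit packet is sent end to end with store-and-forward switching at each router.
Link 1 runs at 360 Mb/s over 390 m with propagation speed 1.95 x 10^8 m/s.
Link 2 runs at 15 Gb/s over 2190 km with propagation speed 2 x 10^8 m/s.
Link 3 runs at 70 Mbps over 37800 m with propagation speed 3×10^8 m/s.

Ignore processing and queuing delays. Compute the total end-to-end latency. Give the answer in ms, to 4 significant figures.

L = 80000 bits.
Transmission delays (L/R per hop): 0.222222, 0.00533333, 1.14286 ms; sum = 1.37041 ms.
Propagation delays (d/s per hop): 0.002, 10.95, 0.126 ms; sum = 11.078 ms.
End-to-end = 12.45 ms.

12.45 ms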